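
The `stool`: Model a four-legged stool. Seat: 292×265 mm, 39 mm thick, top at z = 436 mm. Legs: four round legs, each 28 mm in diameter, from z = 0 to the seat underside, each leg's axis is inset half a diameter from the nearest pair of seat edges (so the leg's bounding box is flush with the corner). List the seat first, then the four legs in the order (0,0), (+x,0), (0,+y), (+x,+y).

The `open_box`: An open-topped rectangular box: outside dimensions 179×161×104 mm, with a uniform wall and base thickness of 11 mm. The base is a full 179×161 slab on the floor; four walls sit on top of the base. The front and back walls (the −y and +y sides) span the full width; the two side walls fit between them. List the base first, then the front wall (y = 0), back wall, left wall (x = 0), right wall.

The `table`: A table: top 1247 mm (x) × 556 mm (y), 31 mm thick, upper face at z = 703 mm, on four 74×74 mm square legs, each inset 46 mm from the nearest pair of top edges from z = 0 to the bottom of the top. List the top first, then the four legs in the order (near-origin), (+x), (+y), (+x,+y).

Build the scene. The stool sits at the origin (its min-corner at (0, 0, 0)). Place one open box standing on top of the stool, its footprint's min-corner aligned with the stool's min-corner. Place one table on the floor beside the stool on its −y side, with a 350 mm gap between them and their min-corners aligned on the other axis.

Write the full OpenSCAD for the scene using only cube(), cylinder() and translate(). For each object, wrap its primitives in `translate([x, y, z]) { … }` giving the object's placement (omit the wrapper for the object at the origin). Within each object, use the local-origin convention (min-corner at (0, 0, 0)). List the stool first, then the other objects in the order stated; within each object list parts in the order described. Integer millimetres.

translate([0, 0, 397]) cube([292, 265, 39]);
translate([14, 14, 0]) cylinder(h = 397, r = 14);
translate([278, 14, 0]) cylinder(h = 397, r = 14);
translate([14, 251, 0]) cylinder(h = 397, r = 14);
translate([278, 251, 0]) cylinder(h = 397, r = 14);
translate([0, 0, 436]) {
  cube([179, 161, 11]);
  translate([0, 0, 11]) cube([179, 11, 93]);
  translate([0, 150, 11]) cube([179, 11, 93]);
  translate([0, 11, 11]) cube([11, 139, 93]);
  translate([168, 11, 11]) cube([11, 139, 93]);
}
translate([0, -906, 0]) {
  translate([0, 0, 672]) cube([1247, 556, 31]);
  translate([46, 46, 0]) cube([74, 74, 672]);
  translate([1127, 46, 0]) cube([74, 74, 672]);
  translate([46, 436, 0]) cube([74, 74, 672]);
  translate([1127, 436, 0]) cube([74, 74, 672]);
}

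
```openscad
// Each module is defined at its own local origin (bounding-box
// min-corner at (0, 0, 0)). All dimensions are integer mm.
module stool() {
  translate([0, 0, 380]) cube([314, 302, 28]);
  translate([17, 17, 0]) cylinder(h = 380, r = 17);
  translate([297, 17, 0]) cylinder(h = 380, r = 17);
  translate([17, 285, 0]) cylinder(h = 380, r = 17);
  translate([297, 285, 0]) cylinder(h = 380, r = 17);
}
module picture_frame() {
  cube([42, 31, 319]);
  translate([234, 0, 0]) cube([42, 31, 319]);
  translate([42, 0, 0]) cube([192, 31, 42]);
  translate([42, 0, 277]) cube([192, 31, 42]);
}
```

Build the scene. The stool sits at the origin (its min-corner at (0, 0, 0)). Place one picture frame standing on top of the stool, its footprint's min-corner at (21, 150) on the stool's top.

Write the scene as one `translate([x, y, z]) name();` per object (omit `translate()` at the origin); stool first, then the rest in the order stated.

stool();
translate([21, 150, 408]) picture_frame();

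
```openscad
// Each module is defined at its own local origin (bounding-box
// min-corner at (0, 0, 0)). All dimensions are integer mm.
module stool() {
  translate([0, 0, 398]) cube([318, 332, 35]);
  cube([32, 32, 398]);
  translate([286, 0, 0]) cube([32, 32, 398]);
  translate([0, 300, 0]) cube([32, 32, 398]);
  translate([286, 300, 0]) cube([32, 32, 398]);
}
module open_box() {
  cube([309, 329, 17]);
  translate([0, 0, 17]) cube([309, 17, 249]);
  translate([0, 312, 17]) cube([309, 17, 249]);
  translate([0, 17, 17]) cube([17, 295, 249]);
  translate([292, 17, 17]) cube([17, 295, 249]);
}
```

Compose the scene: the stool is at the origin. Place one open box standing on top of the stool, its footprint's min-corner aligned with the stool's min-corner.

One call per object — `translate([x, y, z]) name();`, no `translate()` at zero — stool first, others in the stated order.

stool();
translate([0, 0, 433]) open_box();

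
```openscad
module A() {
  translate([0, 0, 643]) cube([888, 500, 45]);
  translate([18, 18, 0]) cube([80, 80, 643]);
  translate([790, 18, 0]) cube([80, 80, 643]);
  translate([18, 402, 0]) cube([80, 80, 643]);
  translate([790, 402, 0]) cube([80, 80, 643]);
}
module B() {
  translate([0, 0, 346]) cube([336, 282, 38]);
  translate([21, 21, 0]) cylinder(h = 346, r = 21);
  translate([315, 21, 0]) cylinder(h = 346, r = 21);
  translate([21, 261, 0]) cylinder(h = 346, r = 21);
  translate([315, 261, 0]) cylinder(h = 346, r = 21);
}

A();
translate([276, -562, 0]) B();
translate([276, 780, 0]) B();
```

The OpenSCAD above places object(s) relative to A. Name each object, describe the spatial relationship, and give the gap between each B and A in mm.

A is a table. B is a stool. Two stools sit around the table at the −y, +y sides. The gap between each stool and the table is 280 mm.

Each stool's nearest face is 280 mm from the table's bounding box.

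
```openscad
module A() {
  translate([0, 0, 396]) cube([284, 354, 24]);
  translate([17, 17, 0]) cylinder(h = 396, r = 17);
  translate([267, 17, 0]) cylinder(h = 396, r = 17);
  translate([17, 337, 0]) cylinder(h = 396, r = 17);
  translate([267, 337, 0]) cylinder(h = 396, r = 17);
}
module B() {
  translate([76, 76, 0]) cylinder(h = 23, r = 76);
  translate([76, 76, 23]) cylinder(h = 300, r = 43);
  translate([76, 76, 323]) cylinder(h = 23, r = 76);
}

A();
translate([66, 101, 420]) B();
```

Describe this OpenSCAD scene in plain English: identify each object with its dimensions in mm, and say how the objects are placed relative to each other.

A is a four-legged stool. The seat is a 284×354×24 mm slab whose top surface is at z = 420 mm; four round legs, each 34 mm in diameter, run from the floor (z = 0) to the underside of the seat, each leg's axis is inset half a diameter from the nearest pair of seat edges (so the leg's bounding box is flush with the corner).

B is a spool: two coaxial disc flanges of radius 76 mm and thickness 23 mm, joined by a core cylinder of radius 43 mm and height 300 mm. The lower flange rests on z = 0 and the three cylinders share a vertical axis.

The spool is on top of the stool, centred.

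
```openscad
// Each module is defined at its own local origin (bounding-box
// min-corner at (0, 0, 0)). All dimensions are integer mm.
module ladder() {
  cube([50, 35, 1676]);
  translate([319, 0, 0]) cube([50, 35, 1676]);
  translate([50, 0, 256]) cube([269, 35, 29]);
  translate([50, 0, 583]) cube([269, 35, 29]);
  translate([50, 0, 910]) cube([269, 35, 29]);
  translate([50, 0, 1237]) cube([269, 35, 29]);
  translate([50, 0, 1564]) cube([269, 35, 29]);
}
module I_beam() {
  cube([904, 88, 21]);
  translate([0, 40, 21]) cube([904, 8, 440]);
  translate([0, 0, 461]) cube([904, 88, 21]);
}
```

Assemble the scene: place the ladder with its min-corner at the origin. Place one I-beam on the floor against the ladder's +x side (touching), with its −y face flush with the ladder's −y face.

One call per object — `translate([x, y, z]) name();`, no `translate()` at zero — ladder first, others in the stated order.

ladder();
translate([369, 0, 0]) I_beam();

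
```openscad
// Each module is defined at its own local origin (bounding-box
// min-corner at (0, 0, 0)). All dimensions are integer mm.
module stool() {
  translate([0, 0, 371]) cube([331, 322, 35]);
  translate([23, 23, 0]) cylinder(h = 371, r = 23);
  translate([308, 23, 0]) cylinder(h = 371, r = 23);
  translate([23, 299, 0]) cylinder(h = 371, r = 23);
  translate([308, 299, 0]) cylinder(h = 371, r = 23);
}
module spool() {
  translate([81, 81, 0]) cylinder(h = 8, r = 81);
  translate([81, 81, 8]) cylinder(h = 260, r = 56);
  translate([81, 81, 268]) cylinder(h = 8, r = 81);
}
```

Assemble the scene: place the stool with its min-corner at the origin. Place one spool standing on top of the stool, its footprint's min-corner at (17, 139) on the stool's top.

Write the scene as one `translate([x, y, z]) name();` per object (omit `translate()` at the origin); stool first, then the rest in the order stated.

stool();
translate([17, 139, 406]) spool();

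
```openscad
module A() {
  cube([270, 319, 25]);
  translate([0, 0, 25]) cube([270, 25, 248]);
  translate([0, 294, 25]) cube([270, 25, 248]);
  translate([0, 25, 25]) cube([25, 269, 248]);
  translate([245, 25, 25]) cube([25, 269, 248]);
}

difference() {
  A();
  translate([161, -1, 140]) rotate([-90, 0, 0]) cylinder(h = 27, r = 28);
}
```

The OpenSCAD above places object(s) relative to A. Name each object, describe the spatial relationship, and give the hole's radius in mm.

The subtracted cylinder has r = 28 mm.

A is an open box. The open box has a circular hole through its front wall. The hole's radius is 28 mm.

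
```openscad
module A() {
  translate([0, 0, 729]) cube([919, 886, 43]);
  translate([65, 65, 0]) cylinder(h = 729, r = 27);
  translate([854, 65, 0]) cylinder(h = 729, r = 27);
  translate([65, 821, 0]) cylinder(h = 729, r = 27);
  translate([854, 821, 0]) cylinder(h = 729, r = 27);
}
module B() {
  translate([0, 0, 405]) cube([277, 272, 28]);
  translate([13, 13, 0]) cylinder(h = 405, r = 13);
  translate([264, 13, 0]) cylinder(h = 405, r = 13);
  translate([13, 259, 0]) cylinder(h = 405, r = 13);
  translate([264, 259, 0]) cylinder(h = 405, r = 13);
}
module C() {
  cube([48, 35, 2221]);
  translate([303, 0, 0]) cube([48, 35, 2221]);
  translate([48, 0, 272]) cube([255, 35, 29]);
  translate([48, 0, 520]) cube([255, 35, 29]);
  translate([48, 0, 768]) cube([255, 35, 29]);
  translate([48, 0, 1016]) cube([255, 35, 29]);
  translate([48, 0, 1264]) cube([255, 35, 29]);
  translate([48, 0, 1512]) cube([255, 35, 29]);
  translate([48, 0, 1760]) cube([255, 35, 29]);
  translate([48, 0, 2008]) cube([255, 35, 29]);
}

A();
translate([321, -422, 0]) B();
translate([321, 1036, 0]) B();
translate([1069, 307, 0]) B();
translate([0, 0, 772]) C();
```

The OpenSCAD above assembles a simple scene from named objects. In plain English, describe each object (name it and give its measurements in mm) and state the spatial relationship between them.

A is a table: top 919 mm (x) × 886 mm (y), 43 mm thick, upper face at z = 772 mm, on four round legs of 54 mm diameter, each leg's bounding box inset 38 mm from the nearest pair of top edges, running from z = 0 to the bottom of the top.

B is a four-legged stool. The seat is a 277×272×28 mm slab whose top surface is at z = 433 mm; four round legs, each 26 mm in diameter, run from the floor (z = 0) to the underside of the seat, each leg's axis is inset half a diameter from the nearest pair of seat edges (so the leg's bounding box is flush with the corner).

C is a straight ladder. Two 48×35 mm vertical rails, 2221 mm tall, stand 351 mm apart (outside-to-outside) with their front faces coplanar on the −y side. 8 rungs, each 35 mm deep and 29 mm tall, span between the inner faces of the rails, front faces flush with the rails. The lowest rung's underside is at z = 272 mm and rungs are spaced 248 mm apart (underside to underside).

Three stools sit around the table at the −y, +y, +x sides. The ladder is on top of the table.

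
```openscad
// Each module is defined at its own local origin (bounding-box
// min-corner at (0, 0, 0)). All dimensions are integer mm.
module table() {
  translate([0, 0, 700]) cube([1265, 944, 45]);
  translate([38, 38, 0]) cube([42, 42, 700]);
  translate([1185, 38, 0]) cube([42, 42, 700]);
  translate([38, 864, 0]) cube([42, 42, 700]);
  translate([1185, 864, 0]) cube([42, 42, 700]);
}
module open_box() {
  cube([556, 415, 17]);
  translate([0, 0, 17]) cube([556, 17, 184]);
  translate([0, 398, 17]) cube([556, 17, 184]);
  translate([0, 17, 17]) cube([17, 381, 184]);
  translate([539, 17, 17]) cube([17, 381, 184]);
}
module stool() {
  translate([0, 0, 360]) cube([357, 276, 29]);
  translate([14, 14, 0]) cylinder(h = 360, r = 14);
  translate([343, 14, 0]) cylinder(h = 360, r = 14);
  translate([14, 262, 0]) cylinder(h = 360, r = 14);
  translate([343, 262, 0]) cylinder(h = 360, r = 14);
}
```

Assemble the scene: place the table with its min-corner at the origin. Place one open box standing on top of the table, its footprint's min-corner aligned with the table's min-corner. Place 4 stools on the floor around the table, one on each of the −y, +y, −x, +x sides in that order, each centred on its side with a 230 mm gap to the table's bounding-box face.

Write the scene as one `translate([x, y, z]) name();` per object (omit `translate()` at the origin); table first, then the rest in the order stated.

table();
translate([0, 0, 745]) open_box();
translate([454, -506, 0]) stool();
translate([454, 1174, 0]) stool();
translate([-587, 334, 0]) stool();
translate([1495, 334, 0]) stool();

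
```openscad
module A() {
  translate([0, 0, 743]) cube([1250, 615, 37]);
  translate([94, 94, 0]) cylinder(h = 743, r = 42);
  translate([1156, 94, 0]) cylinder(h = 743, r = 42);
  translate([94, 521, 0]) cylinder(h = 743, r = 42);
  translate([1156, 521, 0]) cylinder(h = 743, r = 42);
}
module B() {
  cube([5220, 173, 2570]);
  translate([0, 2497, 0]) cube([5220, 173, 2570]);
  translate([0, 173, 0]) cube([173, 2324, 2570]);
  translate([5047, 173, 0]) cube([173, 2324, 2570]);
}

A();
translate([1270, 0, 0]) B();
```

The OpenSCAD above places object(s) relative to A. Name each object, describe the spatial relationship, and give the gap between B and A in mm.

A is a table. B is a house frame. The house frame is on the floor beside the table on its +x side. The gap between the house frame and the table is 20 mm.

The house frame's nearest face is 20 mm from the table's +x face.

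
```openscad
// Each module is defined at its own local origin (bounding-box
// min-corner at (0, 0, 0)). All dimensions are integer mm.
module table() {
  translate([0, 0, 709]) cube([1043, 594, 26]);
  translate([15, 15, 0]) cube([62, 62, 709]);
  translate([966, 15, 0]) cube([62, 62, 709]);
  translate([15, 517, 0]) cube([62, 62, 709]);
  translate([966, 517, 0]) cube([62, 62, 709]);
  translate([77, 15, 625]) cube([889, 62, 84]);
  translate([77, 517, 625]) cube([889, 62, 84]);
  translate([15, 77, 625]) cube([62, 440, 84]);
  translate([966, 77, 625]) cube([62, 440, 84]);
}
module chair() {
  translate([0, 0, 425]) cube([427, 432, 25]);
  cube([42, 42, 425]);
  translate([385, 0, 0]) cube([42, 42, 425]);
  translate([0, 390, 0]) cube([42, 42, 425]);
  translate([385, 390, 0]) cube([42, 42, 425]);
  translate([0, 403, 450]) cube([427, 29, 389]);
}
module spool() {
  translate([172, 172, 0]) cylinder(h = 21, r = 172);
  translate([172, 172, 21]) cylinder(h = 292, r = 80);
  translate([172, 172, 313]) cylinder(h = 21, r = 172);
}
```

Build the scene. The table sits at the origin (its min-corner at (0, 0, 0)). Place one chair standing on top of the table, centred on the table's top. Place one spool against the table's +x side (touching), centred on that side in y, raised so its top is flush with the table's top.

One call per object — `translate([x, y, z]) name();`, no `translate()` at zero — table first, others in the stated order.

table();
translate([308, 81, 735]) chair();
translate([1043, 125, 401]) spool();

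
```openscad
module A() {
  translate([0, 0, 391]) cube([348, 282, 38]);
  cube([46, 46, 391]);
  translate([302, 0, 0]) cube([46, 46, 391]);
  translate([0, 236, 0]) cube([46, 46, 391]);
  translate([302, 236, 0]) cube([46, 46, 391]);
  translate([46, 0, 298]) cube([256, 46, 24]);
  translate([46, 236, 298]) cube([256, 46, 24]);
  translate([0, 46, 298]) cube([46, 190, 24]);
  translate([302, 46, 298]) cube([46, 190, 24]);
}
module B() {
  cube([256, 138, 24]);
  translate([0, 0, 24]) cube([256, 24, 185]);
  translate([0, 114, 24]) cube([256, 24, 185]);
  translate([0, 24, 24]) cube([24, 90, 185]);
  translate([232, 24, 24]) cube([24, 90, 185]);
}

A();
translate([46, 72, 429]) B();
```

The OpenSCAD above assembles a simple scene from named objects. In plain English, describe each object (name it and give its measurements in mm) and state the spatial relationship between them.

A is a four-legged stool. The seat is a 348×282×38 mm slab whose top surface is at z = 429 mm; four square legs, each 46×46 mm in cross-section, run from the floor (z = 0) to the underside of the seat, each flush with a corner of the seat. Four stretchers, 46 mm wide and 24 mm tall, connect adjacent legs with their undersides at z = 298 mm, each running between the inner faces of the legs it joins and aligned with the legs' outer faces on the other axis.

B is an open storage box with external size 256×138×209 mm and wall thickness 24 mm (the base is also 24 mm thick). The base covers the whole footprint; the four walls stand on the base, with the y-facing walls full-width and the x-facing walls fitting between their inner faces.

The open box is on top of the stool, centred.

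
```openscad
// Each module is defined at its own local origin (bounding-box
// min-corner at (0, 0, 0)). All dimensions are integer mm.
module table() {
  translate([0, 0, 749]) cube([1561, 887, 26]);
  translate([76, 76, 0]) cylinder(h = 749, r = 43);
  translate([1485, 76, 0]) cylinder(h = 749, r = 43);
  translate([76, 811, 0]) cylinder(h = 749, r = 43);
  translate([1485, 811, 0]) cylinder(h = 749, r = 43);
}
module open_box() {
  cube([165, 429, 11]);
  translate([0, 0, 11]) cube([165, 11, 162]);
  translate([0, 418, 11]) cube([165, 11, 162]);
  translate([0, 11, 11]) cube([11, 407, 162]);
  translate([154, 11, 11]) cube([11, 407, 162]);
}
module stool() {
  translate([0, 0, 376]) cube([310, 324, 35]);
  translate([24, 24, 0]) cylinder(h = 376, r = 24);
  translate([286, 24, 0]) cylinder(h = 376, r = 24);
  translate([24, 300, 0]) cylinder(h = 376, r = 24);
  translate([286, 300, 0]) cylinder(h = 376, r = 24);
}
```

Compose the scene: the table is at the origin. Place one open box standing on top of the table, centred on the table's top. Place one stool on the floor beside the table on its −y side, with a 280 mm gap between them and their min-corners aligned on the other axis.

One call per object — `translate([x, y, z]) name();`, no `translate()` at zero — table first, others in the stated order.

table();
translate([698, 229, 775]) open_box();
translate([0, -604, 0]) stool();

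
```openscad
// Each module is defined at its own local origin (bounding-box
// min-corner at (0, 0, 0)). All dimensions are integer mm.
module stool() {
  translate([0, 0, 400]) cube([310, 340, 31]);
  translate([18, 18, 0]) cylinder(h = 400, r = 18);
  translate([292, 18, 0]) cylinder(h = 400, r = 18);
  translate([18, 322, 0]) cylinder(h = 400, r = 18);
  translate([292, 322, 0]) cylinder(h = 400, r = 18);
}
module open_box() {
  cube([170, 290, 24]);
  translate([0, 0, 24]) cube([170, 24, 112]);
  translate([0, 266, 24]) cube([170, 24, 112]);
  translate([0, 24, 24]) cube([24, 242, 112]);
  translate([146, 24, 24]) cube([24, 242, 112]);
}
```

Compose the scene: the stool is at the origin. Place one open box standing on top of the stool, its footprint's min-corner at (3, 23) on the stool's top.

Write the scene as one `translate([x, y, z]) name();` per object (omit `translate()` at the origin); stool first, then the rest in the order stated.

stool();
translate([3, 23, 431]) open_box();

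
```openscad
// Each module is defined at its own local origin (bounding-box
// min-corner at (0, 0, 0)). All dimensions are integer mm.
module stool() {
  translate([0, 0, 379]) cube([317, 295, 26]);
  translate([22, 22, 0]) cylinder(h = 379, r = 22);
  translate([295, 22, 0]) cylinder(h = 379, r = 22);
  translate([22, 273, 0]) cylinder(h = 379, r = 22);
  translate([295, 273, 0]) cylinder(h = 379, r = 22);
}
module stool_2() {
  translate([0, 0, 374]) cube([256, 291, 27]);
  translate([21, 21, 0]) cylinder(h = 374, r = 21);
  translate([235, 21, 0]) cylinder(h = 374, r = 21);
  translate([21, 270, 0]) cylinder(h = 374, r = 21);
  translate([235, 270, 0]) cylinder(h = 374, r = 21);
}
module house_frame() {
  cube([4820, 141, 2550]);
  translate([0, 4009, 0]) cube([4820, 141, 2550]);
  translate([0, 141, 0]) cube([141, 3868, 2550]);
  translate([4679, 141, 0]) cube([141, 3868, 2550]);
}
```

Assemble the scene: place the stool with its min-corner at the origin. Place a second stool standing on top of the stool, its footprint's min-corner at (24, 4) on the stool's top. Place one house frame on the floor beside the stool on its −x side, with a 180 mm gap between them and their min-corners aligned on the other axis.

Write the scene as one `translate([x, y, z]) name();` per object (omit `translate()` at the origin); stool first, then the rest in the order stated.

stool();
translate([24, 4, 405]) stool_2();
translate([-5000, 0, 0]) house_frame();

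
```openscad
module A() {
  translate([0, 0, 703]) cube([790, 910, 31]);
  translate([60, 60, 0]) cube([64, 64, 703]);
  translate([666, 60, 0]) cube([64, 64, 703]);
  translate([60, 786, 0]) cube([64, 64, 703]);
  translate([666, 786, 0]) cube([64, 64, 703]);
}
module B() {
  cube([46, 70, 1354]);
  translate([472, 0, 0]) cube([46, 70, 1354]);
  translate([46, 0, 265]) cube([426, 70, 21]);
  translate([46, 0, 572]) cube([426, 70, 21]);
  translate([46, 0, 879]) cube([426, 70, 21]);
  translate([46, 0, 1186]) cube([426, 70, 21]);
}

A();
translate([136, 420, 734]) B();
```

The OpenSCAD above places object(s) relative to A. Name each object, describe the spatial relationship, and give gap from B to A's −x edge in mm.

The ladder's min-x is at 136; the table's min-x is 0; gap = 136 mm.

A is a table. B is a ladder. The ladder is on top of the table, centred. The gap from the ladder to the table's −x edge is 136 mm.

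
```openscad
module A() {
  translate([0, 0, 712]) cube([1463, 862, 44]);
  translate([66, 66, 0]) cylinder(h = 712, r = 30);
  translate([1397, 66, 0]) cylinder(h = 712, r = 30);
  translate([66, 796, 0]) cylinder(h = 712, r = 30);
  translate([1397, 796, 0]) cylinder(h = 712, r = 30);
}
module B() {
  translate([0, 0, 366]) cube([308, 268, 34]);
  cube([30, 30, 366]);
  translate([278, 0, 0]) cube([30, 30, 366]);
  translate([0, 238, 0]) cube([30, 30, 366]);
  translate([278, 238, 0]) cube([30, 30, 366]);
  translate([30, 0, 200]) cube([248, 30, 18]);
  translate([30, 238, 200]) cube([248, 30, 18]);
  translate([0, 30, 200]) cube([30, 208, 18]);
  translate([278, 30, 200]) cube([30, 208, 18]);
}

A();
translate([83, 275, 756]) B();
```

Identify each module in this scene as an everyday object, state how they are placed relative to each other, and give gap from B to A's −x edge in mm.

A is a table. B is a stool. The stool is on top of the table. The gap from the stool to the table's −x edge is 83 mm.

The stool's min-x is at 83; the table's min-x is 0; gap = 83 mm.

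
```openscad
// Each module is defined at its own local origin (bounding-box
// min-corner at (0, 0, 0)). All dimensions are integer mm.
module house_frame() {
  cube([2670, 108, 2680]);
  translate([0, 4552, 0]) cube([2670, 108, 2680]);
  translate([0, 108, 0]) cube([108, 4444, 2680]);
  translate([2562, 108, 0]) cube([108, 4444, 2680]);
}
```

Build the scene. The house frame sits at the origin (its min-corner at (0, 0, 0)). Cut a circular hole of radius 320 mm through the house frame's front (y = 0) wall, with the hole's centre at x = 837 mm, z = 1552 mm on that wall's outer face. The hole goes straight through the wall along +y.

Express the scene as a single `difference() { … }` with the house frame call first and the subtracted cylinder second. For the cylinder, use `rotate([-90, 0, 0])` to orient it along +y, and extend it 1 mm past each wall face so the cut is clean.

difference() {
  house_frame();
  translate([837, -1, 1552]) rotate([-90, 0, 0]) cylinder(h = 110, r = 320);
}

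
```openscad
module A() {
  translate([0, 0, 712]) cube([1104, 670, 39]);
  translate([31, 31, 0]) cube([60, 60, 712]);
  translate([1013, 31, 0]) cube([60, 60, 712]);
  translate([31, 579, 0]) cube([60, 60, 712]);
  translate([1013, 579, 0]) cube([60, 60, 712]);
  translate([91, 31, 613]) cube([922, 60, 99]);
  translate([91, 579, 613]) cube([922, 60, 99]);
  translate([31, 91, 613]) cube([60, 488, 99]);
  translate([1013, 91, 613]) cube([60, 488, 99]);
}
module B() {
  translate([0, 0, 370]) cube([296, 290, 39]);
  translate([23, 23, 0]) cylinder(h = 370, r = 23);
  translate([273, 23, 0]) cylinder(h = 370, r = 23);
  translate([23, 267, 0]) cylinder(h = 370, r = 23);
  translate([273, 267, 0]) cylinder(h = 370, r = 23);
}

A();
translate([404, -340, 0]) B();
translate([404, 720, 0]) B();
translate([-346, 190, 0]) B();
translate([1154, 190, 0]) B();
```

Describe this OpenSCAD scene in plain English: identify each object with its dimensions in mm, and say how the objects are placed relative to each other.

A is a table with a 1104×670 mm rectangular top, 39 mm thick, top surface at z = 751 mm, supported by four 60×60 mm square legs, each inset 31 mm from the nearest pair of top edges, running from the floor. Four apron rails, 60 mm thick and 99 mm tall, run between adjacent legs with their top edges flush with the underside of the top and their outer faces flush with the legs' outer faces.

B is a four-legged stool. The seat is a 296×290×39 mm slab whose top surface is at z = 409 mm; four round legs, each 46 mm in diameter, run from the floor (z = 0) to the underside of the seat, each leg's axis is inset half a diameter from the nearest pair of seat edges (so the leg's bounding box is flush with the corner).

Four stools sit around the table at the −y, +y, −x, +x sides.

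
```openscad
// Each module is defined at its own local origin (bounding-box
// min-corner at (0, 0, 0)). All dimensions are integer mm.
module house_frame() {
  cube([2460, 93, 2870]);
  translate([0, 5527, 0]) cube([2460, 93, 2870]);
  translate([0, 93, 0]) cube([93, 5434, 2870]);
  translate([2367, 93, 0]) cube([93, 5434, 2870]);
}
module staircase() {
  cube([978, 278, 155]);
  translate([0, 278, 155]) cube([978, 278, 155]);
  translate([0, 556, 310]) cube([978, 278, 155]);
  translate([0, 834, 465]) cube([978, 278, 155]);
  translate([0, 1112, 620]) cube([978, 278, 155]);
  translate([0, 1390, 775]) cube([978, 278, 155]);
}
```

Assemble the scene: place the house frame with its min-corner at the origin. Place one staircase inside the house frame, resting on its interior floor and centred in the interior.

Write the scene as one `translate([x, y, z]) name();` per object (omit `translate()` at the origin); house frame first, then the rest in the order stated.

house_frame();
translate([741, 1976, 0]) staircase();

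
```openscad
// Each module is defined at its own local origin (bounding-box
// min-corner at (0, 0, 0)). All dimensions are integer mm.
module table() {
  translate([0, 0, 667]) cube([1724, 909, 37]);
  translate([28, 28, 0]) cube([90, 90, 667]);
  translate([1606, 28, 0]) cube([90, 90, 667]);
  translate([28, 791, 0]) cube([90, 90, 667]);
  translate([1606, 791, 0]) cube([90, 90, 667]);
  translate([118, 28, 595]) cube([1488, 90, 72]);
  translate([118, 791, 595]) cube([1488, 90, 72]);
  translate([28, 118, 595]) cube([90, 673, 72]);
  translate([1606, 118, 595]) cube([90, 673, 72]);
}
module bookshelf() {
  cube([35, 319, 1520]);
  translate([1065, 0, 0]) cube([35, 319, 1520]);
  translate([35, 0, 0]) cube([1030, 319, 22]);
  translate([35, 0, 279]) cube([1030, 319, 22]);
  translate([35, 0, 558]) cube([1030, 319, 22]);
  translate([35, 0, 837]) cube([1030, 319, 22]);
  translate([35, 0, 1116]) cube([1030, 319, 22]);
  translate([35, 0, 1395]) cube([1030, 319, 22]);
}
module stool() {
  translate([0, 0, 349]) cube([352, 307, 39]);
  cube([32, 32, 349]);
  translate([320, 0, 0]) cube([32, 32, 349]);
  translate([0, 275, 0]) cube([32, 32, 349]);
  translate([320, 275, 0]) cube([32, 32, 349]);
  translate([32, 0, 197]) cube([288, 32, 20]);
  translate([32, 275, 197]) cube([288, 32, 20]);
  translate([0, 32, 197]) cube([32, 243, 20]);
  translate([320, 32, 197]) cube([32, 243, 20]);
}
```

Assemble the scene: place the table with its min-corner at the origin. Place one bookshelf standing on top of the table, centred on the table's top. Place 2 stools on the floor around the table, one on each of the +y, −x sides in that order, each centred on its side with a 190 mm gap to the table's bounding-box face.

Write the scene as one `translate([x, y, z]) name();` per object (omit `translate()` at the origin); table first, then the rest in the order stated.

table();
translate([312, 295, 704]) bookshelf();
translate([686, 1099, 0]) stool();
translate([-542, 301, 0]) stool();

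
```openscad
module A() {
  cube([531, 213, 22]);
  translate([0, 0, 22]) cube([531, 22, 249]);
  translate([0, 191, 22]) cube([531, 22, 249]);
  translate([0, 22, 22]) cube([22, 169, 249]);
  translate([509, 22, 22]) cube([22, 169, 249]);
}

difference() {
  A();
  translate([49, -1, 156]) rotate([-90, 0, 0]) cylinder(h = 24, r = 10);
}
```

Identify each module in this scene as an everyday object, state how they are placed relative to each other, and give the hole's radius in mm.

The subtracted cylinder has r = 10 mm.

A is an open box. The open box has a circular hole through its front wall. The hole's radius is 10 mm.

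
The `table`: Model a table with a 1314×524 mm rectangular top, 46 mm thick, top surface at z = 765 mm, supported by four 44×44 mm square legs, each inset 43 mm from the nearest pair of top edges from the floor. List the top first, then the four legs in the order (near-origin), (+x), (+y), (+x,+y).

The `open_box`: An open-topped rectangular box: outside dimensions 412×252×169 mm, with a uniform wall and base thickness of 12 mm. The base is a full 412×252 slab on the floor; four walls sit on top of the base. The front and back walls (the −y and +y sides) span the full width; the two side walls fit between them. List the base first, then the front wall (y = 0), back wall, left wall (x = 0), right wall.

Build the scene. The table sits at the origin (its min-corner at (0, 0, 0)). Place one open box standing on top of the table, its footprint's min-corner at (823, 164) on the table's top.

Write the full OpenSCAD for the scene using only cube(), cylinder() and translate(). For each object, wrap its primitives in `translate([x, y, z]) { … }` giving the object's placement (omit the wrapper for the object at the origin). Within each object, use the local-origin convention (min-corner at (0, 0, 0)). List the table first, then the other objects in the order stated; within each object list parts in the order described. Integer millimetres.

translate([0, 0, 719]) cube([1314, 524, 46]);
translate([43, 43, 0]) cube([44, 44, 719]);
translate([1227, 43, 0]) cube([44, 44, 719]);
translate([43, 437, 0]) cube([44, 44, 719]);
translate([1227, 437, 0]) cube([44, 44, 719]);
translate([823, 164, 765]) {
  cube([412, 252, 12]);
  translate([0, 0, 12]) cube([412, 12, 157]);
  translate([0, 240, 12]) cube([412, 12, 157]);
  translate([0, 12, 12]) cube([12, 228, 157]);
  translate([400, 12, 12]) cube([12, 228, 157]);
}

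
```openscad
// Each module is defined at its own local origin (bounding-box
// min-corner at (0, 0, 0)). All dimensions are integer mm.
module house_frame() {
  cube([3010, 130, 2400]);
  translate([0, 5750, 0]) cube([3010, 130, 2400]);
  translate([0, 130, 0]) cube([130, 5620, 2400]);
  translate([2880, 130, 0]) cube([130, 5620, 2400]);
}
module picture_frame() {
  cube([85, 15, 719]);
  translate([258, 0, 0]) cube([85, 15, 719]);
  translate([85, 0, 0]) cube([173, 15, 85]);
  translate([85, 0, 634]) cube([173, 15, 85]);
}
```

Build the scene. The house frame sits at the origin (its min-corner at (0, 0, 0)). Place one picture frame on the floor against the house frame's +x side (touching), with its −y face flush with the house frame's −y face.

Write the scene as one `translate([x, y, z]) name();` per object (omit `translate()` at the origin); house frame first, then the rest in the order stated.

house_frame();
translate([3010, 0, 0]) picture_frame();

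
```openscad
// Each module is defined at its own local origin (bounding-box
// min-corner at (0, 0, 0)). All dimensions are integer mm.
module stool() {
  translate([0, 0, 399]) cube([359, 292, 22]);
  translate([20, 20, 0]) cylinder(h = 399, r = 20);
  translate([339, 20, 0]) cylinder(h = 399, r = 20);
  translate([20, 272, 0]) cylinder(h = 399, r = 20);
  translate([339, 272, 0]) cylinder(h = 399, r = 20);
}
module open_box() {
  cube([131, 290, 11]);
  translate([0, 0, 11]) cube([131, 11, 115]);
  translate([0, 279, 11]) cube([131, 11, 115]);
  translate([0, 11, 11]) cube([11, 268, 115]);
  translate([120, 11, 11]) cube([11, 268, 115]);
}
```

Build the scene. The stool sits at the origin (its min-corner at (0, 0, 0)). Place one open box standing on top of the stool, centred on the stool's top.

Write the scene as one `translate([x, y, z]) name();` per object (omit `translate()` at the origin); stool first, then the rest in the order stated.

stool();
translate([114, 1, 421]) open_box();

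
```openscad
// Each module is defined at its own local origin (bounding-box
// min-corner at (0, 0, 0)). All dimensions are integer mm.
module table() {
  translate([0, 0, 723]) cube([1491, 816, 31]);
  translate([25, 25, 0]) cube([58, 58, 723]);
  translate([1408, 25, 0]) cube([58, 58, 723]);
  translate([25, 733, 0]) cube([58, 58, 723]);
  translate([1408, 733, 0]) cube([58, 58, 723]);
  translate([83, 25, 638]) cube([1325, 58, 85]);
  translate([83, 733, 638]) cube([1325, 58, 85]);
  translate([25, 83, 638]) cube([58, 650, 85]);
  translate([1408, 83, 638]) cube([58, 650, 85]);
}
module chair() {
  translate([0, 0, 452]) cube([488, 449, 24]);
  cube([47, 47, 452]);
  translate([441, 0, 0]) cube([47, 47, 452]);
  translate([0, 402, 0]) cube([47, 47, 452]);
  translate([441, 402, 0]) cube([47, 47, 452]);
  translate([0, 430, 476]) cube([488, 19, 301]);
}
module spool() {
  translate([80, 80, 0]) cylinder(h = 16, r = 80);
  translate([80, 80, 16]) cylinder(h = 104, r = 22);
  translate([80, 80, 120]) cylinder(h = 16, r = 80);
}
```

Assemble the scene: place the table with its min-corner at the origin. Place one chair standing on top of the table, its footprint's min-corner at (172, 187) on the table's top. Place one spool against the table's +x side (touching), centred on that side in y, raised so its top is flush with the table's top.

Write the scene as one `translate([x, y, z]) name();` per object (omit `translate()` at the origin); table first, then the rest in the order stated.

table();
translate([172, 187, 754]) chair();
translate([1491, 328, 618]) spool();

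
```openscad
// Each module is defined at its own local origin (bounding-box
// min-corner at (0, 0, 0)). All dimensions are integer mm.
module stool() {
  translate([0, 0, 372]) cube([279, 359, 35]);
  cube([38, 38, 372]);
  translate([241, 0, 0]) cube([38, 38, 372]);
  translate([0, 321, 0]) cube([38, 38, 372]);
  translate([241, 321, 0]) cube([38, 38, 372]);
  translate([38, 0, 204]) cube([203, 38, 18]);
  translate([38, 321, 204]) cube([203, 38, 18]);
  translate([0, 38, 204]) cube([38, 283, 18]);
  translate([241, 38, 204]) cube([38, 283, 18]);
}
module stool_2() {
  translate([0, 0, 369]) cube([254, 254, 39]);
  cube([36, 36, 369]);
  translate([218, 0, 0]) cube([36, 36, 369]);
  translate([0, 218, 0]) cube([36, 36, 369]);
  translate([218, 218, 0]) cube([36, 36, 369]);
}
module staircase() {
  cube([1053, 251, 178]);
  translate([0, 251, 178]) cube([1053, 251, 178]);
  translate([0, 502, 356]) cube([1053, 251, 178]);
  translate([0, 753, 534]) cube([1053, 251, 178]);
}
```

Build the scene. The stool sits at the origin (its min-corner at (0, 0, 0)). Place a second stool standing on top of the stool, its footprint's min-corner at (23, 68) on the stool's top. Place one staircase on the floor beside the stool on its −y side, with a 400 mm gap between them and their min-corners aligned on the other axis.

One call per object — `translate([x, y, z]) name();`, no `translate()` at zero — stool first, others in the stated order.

stool();
translate([23, 68, 407]) stool_2();
translate([0, -1404, 0]) staircase();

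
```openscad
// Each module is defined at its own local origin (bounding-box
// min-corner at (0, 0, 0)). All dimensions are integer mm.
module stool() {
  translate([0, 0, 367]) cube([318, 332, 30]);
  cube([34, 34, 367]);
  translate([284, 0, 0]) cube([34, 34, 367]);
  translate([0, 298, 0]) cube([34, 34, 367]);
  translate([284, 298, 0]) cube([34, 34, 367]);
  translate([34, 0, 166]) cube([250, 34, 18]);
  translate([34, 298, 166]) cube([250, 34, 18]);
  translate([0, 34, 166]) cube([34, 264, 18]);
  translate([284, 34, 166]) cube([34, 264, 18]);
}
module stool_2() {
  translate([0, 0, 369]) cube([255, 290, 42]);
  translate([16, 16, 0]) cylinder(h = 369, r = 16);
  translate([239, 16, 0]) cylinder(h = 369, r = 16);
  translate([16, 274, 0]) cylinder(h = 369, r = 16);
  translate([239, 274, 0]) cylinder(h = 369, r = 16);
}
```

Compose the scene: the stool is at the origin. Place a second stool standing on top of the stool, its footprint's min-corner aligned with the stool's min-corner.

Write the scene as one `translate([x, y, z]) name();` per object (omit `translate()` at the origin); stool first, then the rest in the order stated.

stool();
translate([0, 0, 397]) stool_2();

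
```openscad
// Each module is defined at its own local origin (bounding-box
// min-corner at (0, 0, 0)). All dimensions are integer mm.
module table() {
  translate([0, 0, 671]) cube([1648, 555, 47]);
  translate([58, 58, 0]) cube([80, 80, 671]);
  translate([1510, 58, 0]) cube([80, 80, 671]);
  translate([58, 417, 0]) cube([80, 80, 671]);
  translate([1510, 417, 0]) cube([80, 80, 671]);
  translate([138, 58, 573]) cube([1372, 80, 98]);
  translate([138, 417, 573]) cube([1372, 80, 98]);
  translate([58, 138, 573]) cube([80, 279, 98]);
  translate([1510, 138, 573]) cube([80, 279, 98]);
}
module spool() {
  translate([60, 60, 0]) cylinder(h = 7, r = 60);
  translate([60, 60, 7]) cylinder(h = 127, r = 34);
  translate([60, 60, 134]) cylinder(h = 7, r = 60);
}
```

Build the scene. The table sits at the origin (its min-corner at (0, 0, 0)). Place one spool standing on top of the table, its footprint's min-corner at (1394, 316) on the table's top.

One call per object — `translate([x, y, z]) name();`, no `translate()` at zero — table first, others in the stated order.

table();
translate([1394, 316, 718]) spool();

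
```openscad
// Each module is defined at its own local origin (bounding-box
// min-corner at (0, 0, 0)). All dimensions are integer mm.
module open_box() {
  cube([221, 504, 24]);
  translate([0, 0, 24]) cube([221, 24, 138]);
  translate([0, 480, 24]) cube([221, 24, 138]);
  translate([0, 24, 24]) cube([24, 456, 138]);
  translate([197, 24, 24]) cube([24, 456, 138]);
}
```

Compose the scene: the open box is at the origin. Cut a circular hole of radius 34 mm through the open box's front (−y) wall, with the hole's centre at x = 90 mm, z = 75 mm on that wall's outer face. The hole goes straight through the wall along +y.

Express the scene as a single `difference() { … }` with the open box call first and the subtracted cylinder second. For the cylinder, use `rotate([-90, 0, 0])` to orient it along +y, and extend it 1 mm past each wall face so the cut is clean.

difference() {
  open_box();
  translate([90, -1, 75]) rotate([-90, 0, 0]) cylinder(h = 26, r = 34);
}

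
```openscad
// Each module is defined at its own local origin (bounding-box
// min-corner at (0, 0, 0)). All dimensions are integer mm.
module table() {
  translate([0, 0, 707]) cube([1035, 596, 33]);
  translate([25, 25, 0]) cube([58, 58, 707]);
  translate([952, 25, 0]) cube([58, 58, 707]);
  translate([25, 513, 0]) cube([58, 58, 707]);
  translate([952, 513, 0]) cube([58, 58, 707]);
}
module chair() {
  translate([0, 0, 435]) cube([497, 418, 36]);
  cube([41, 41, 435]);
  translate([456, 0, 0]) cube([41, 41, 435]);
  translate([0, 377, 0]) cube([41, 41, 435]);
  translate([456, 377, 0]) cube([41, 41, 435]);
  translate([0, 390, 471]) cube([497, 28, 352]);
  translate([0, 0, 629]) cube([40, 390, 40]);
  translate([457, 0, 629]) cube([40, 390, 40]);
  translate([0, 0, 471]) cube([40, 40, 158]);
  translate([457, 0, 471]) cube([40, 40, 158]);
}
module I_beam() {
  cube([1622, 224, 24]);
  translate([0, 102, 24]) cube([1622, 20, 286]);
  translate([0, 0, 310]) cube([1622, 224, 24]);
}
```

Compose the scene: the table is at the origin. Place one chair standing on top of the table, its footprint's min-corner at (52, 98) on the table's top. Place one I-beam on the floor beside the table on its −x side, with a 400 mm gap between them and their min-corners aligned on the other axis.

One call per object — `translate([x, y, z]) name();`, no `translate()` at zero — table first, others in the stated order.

table();
translate([52, 98, 740]) chair();
translate([-2022, 0, 0]) I_beam();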